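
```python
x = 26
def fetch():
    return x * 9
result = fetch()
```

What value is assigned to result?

Step 1: x = 26 is defined globally.
Step 2: fetch() looks up x from global scope = 26, then computes 26 * 9 = 234.
Step 3: result = 234

The answer is 234.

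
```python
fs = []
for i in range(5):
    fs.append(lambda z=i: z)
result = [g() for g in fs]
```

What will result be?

Step 1: Default arg z=i captures i at each iteration.
Step 2: Each lambda has its own default: 0, 1, ..., 4.
Step 3: result = [0, 1, 2, 3, 4]

The answer is [0, 1, 2, 3, 4].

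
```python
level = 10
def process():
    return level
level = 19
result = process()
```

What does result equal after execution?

Step 1: level is first set to 10, then reassigned to 19.
Step 2: process() is called after the reassignment, so it looks up the current global level = 19.
Step 3: result = 19

The answer is 19.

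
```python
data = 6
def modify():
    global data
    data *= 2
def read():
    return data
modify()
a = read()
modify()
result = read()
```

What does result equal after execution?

Step 1: data = 6.
Step 2: First modify(): data = 6 * 2 = 12.
Step 3: Second modify(): data = 12 * 2 = 24.
Step 4: read() returns 24

The answer is 24.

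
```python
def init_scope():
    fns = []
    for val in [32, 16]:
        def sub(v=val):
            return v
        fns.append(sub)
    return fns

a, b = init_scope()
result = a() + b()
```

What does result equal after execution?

Step 1: Default argument v=val captures val at each iteration.
Step 2: a() returns 32 (captured at first iteration), b() returns 16 (captured at second).
Step 3: result = 32 + 16 = 48

The answer is 48.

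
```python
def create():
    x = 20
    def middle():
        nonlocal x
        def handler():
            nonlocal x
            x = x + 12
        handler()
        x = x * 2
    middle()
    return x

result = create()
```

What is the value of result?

Step 1: x = 20.
Step 2: handler() adds 12: x = 20 + 12 = 32.
Step 3: middle() doubles: x = 32 * 2 = 64.
Step 4: result = 64

The answer is 64.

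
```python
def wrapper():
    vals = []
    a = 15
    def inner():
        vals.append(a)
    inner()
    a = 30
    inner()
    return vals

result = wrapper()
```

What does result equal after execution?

Step 1: a = 15. inner() appends current a to vals.
Step 2: First inner(): appends 15. Then a = 30.
Step 3: Second inner(): appends 30 (closure sees updated a). result = [15, 30]

The answer is [15, 30].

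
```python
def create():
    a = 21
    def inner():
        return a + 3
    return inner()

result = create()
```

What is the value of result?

Step 1: create() defines a = 21.
Step 2: inner() reads a = 21 from enclosing scope, returns 21 + 3 = 24.
Step 3: result = 24

The answer is 24.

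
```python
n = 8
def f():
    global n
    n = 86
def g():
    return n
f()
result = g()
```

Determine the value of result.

Step 1: n = 8.
Step 2: f() sets global n = 86.
Step 3: g() reads global n = 86. result = 86

The answer is 86.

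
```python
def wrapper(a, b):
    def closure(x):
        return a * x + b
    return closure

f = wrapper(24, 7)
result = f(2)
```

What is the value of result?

Step 1: wrapper(24, 7) captures a = 24, b = 7.
Step 2: f(2) computes 24 * 2 + 7 = 55.
Step 3: result = 55

The answer is 55.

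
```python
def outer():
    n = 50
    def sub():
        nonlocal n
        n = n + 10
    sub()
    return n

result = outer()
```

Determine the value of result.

Step 1: outer() sets n = 50.
Step 2: sub() uses nonlocal to modify n in outer's scope: n = 50 + 10 = 60.
Step 3: outer() returns the modified n = 60

The answer is 60.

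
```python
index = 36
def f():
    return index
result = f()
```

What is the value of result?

Step 1: index = 36 is defined in the global scope.
Step 2: f() looks up index. No local index exists, so Python checks the global scope via LEGB rule and finds index = 36.
Step 3: result = 36

The answer is 36.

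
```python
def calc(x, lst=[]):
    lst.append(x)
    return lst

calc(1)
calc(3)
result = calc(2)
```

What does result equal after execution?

Step 1: Mutable default argument gotcha! The list [] is created once.
Step 2: Each call appends to the SAME list: [1], [1, 3], [1, 3, 2].
Step 3: result = [1, 3, 2]

The answer is [1, 3, 2].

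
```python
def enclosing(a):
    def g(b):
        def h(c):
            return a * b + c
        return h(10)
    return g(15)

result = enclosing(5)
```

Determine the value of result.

Step 1: a = 5, b = 15, c = 10.
Step 2: h() computes a * b + c = 5 * 15 + 10 = 85.
Step 3: result = 85

The answer is 85.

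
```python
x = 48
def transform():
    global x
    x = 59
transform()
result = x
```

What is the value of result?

Step 1: x = 48 globally.
Step 2: transform() declares global x and sets it to 59.
Step 3: After transform(), global x = 59. result = 59

The answer is 59.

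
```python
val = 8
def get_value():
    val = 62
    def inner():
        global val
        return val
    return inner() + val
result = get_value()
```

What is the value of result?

Step 1: Global val = 8. get_value() shadows with local val = 62.
Step 2: inner() uses global keyword, so inner() returns global val = 8.
Step 3: get_value() returns 8 + 62 = 70

The answer is 70.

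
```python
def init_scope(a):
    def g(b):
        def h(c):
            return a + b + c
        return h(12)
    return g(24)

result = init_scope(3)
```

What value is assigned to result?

Step 1: a = 3, b = 24, c = 12 across three nested scopes.
Step 2: h() accesses all three via LEGB rule.
Step 3: result = 3 + 24 + 12 = 39

The answer is 39.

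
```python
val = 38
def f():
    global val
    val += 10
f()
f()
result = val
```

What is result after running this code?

Step 1: val = 38.
Step 2: First f(): val = 38 + 10 = 48.
Step 3: Second f(): val = 48 + 10 = 58. result = 58

The answer is 58.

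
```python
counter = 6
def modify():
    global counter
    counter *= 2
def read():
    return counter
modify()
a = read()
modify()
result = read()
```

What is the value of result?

Step 1: counter = 6.
Step 2: First modify(): counter = 6 * 2 = 12.
Step 3: Second modify(): counter = 12 * 2 = 24.
Step 4: read() returns 24

The answer is 24.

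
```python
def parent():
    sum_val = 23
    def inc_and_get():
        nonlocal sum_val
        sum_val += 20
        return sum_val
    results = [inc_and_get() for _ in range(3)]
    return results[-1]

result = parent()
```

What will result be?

Step 1: sum_val = 23.
Step 2: Three calls to inc_and_get(), each adding 20.
Step 3: Last value = 23 + 20 * 3 = 83

The answer is 83.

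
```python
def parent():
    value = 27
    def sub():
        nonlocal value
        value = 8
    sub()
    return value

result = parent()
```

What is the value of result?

Step 1: parent() sets value = 27.
Step 2: sub() uses nonlocal to reassign value = 8.
Step 3: result = 8

The answer is 8.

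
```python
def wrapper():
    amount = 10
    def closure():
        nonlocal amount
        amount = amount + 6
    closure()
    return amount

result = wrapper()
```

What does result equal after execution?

Step 1: wrapper() sets amount = 10.
Step 2: closure() uses nonlocal to modify amount in wrapper's scope: amount = 10 + 6 = 16.
Step 3: wrapper() returns the modified amount = 16

The answer is 16.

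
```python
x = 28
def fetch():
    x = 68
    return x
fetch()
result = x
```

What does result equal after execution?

Step 1: Global x = 28.
Step 2: fetch() creates local x = 68 (shadow, not modification).
Step 3: After fetch() returns, global x is unchanged. result = 28

The answer is 28.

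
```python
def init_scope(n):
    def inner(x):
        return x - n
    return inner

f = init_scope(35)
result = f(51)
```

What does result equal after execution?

Step 1: init_scope(35) creates a closure capturing n = 35.
Step 2: f(51) computes 51 - 35 = 16.
Step 3: result = 16

The answer is 16.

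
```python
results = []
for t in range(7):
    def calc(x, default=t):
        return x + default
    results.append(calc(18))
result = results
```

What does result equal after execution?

Step 1: Default argument default=t is evaluated at function definition time.
Step 2: Each iteration creates calc with default = current t value.
Step 3: calc(18) returns 18 + default. results = [18, 19, 20, 21, 22, 23, 24]

The answer is [18, 19, 20, 21, 22, 23, 24].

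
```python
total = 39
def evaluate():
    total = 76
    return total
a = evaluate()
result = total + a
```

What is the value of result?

Step 1: Global total = 39. evaluate() returns local total = 76.
Step 2: a = 76. Global total still = 39.
Step 3: result = 39 + 76 = 115

The answer is 115.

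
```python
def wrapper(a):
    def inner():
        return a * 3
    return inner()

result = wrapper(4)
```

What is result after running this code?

Step 1: wrapper(4) binds parameter a = 4.
Step 2: inner() accesses a = 4 from enclosing scope.
Step 3: result = 4 * 3 = 12

The answer is 12.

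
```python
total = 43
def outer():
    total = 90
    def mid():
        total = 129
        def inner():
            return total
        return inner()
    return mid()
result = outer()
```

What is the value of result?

Step 1: Three levels of shadowing: global 43, outer 90, mid 129.
Step 2: inner() finds total = 129 in enclosing mid() scope.
Step 3: result = 129

The answer is 129.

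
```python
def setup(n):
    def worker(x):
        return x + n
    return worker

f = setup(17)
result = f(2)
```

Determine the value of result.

Step 1: setup(17) creates a closure that captures n = 17.
Step 2: f(2) calls the closure with x = 2, returning 2 + 17 = 19.
Step 3: result = 19

The answer is 19.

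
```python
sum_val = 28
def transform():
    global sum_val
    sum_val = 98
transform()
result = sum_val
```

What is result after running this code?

Step 1: sum_val = 28 globally.
Step 2: transform() declares global sum_val and sets it to 98.
Step 3: After transform(), global sum_val = 98. result = 98

The answer is 98.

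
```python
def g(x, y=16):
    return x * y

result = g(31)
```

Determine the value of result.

Step 1: g(31) uses default y = 16.
Step 2: Returns 31 * 16 = 496.
Step 3: result = 496

The answer is 496.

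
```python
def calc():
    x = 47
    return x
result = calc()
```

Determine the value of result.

Step 1: calc() defines x = 47 in its local scope.
Step 2: return x finds the local variable x = 47.
Step 3: result = 47

The answer is 47.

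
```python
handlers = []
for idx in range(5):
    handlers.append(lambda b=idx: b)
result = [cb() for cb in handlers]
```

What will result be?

Step 1: Default arg b=idx captures idx at each iteration.
Step 2: Each lambda has its own default: 0, 1, ..., 4.
Step 3: result = [0, 1, 2, 3, 4]

The answer is [0, 1, 2, 3, 4].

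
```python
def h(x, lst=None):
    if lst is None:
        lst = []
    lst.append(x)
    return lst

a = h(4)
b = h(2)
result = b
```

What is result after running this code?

Step 1: None default with guard creates a NEW list each call.
Step 2: a = [4] (fresh list). b = [2] (another fresh list).
Step 3: result = [2] (this is the fix for mutable default)

The answer is [2].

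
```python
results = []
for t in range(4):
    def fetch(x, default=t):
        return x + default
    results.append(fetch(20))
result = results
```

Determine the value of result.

Step 1: Default argument default=t is evaluated at function definition time.
Step 2: Each iteration creates fetch with default = current t value.
Step 3: fetch(20) returns 20 + default. results = [20, 21, 22, 23]

The answer is [20, 21, 22, 23].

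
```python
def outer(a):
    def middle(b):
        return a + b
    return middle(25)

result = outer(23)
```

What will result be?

Step 1: outer(23) passes a = 23.
Step 2: middle(25) has b = 25, reads a = 23 from enclosing.
Step 3: result = 23 + 25 = 48

The answer is 48.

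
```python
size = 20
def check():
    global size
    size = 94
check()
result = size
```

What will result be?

Step 1: size = 20 globally.
Step 2: check() declares global size and sets it to 94.
Step 3: After check(), global size = 94. result = 94

The answer is 94.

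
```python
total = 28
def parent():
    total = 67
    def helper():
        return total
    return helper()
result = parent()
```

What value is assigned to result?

Step 1: total = 28 globally, but parent() defines total = 67 locally.
Step 2: helper() looks up total. Not in local scope, so checks enclosing scope (parent) and finds total = 67.
Step 3: result = 67

The answer is 67.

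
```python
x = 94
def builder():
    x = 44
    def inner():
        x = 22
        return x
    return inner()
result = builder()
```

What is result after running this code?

Step 1: Three scopes define x: global (94), builder (44), inner (22).
Step 2: inner() has its own local x = 22, which shadows both enclosing and global.
Step 3: result = 22 (local wins in LEGB)

The answer is 22.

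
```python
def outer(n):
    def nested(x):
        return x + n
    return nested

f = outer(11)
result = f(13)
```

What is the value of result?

Step 1: outer(11) creates a closure that captures n = 11.
Step 2: f(13) calls the closure with x = 13, returning 13 + 11 = 24.
Step 3: result = 24

The answer is 24.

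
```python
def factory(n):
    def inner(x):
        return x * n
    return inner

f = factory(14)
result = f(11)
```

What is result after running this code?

Step 1: factory(14) creates a closure capturing n = 14.
Step 2: f(11) computes 11 * 14 = 154.
Step 3: result = 154

The answer is 154.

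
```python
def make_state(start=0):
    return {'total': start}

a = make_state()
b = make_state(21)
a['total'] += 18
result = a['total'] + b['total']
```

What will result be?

Step 1: make_state() returns a new dict each call (immutable default 0).
Step 2: a = {'total': 0}, b = {'total': 21}.
Step 3: a['total'] += 18 = 18. result = 18 + 21 = 39

The answer is 39.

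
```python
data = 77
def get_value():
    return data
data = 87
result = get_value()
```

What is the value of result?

Step 1: data is first set to 77, then reassigned to 87.
Step 2: get_value() is called after the reassignment, so it looks up the current global data = 87.
Step 3: result = 87

The answer is 87.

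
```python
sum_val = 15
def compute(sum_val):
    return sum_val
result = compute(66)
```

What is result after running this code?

Step 1: Global sum_val = 15.
Step 2: compute(66) takes parameter sum_val = 66, which shadows the global.
Step 3: result = 66

The answer is 66.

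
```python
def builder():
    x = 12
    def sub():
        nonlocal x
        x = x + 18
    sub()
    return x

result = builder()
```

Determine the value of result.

Step 1: builder() sets x = 12.
Step 2: sub() uses nonlocal to modify x in builder's scope: x = 12 + 18 = 30.
Step 3: builder() returns the modified x = 30

The answer is 30.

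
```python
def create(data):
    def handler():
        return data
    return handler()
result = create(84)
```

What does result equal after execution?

Step 1: create(84) binds parameter data = 84.
Step 2: handler() looks up data in enclosing scope and finds the parameter data = 84.
Step 3: result = 84

The answer is 84.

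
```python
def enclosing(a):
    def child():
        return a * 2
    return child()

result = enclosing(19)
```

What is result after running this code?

Step 1: enclosing(19) binds parameter a = 19.
Step 2: child() accesses a = 19 from enclosing scope.
Step 3: result = 19 * 2 = 38

The answer is 38.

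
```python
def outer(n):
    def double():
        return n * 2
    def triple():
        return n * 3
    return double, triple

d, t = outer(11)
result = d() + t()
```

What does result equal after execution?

Step 1: Both closures capture the same n = 11.
Step 2: d() = 11 * 2 = 22, t() = 11 * 3 = 33.
Step 3: result = 22 + 33 = 55

The answer is 55.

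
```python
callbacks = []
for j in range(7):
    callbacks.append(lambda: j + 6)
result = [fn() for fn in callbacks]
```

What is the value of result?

Step 1: All lambdas capture j by reference. After the loop, j = 6.
Step 2: Each call returns 6 + 6 = 12.
Step 3: result = [12, 12, 12, 12, 12, 12, 12]

The answer is [12, 12, 12, 12, 12, 12, 12].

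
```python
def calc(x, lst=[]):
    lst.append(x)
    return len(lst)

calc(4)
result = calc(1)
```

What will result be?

Step 1: Mutable default list persists between calls.
Step 2: First call: lst = [4], len = 1. Second call: lst = [4, 1], len = 2.
Step 3: result = 2

The answer is 2.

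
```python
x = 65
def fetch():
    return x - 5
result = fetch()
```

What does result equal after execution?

Step 1: x = 65 is defined globally.
Step 2: fetch() looks up x from global scope = 65, then computes 65 - 5 = 60.
Step 3: result = 60

The answer is 60.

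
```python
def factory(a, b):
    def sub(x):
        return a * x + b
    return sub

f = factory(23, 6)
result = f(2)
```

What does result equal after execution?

Step 1: factory(23, 6) captures a = 23, b = 6.
Step 2: f(2) computes 23 * 2 + 6 = 52.
Step 3: result = 52

The answer is 52.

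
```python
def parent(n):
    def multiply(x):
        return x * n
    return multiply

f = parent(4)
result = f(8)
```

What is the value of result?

Step 1: parent(4) returns multiply closure with n = 4.
Step 2: f(8) computes 8 * 4 = 32.
Step 3: result = 32

The answer is 32.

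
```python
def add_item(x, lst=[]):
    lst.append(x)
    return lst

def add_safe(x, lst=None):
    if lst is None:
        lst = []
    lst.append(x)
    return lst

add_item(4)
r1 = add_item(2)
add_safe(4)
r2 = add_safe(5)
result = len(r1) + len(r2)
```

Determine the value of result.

Step 1: add_item shares mutable default: after 2 calls, lst = [4, 2], len = 2.
Step 2: add_safe creates fresh list each time: r2 = [5], len = 1.
Step 3: result = 2 + 1 = 3

The answer is 3.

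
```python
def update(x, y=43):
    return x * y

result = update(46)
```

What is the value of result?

Step 1: update(46) uses default y = 43.
Step 2: Returns 46 * 43 = 1978.
Step 3: result = 1978

The answer is 1978.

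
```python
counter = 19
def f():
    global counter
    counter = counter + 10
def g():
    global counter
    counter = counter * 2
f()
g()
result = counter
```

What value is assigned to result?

Step 1: counter = 19.
Step 2: f() adds 10: counter = 19 + 10 = 29.
Step 3: g() doubles: counter = 29 * 2 = 58.
Step 4: result = 58

The answer is 58.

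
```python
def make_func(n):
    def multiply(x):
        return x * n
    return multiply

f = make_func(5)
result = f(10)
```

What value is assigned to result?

Step 1: make_func(5) returns multiply closure with n = 5.
Step 2: f(10) computes 10 * 5 = 50.
Step 3: result = 50

The answer is 50.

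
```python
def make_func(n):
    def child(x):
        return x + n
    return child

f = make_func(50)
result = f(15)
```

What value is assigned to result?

Step 1: make_func(50) creates a closure that captures n = 50.
Step 2: f(15) calls the closure with x = 15, returning 15 + 50 = 65.
Step 3: result = 65

The answer is 65.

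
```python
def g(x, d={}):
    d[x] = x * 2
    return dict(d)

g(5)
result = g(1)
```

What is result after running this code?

Step 1: Mutable default dict is shared across calls.
Step 2: First call adds 5: 10. Second call adds 1: 2.
Step 3: result = {5: 10, 1: 2}

The answer is {5: 10, 1: 2}.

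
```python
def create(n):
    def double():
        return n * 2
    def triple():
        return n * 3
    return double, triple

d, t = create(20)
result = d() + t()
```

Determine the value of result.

Step 1: Both closures capture the same n = 20.
Step 2: d() = 20 * 2 = 40, t() = 20 * 3 = 60.
Step 3: result = 40 + 60 = 100

The answer is 100.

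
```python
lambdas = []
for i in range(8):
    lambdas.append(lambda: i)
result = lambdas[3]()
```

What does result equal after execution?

Step 1: The loop creates 8 lambdas, all referencing the same variable i.
Step 2: After the loop, i = 7 (final value).
Step 3: lambdas[3]() looks up i at call time and finds 7. This is the late binding gotcha. result = 7

The answer is 7.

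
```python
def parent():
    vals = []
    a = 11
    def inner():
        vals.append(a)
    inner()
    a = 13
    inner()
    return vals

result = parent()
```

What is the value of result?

Step 1: a = 11. inner() appends current a to vals.
Step 2: First inner(): appends 11. Then a = 13.
Step 3: Second inner(): appends 13 (closure sees updated a). result = [11, 13]

The answer is [11, 13].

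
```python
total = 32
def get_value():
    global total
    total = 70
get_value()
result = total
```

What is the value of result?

Step 1: total = 32 globally.
Step 2: get_value() declares global total and sets it to 70.
Step 3: After get_value(), global total = 70. result = 70

The answer is 70.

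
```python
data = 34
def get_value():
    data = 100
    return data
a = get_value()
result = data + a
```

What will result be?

Step 1: Global data = 34. get_value() returns local data = 100.
Step 2: a = 100. Global data still = 34.
Step 3: result = 34 + 100 = 134

The answer is 134.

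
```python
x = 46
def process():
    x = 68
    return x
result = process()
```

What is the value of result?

Step 1: Global x = 46.
Step 2: process() creates local x = 68, shadowing the global.
Step 3: Returns local x = 68. result = 68

The answer is 68.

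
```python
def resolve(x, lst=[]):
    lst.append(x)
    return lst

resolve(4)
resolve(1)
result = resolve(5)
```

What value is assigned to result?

Step 1: Mutable default argument gotcha! The list [] is created once.
Step 2: Each call appends to the SAME list: [4], [4, 1], [4, 1, 5].
Step 3: result = [4, 1, 5]

The answer is [4, 1, 5].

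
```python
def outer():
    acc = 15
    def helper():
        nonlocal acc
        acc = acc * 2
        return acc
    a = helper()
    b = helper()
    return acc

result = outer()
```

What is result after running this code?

Step 1: acc starts at 15.
Step 2: First helper(): acc = 15 * 2 = 30.
Step 3: Second helper(): acc = 30 * 2 = 60.
Step 4: result = 60

The answer is 60.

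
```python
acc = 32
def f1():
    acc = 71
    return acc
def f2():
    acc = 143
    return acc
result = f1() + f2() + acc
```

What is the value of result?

Step 1: Each function shadows global acc with its own local.
Step 2: f1() returns 71, f2() returns 143.
Step 3: Global acc = 32 is unchanged. result = 71 + 143 + 32 = 246

The answer is 246.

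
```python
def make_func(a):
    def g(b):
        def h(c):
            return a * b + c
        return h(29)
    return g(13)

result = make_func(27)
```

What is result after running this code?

Step 1: a = 27, b = 13, c = 29.
Step 2: h() computes a * b + c = 27 * 13 + 29 = 380.
Step 3: result = 380

The answer is 380.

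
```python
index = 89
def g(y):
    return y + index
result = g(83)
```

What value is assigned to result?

Step 1: index = 89 is defined globally.
Step 2: g(83) uses parameter y = 83 and looks up index from global scope = 89.
Step 3: result = 83 + 89 = 172

The answer is 172.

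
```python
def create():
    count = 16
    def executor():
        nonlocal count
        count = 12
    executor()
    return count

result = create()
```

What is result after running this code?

Step 1: create() sets count = 16.
Step 2: executor() uses nonlocal to reassign count = 12.
Step 3: result = 12

The answer is 12.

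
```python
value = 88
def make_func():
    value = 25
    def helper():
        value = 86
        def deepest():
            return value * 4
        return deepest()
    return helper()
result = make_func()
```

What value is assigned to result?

Step 1: deepest() looks up value through LEGB: not local, finds value = 86 in enclosing helper().
Step 2: Returns 86 * 4 = 344.
Step 3: result = 344

The answer is 344.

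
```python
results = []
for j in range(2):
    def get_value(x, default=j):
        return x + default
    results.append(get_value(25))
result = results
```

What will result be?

Step 1: Default argument default=j is evaluated at function definition time.
Step 2: Each iteration creates get_value with default = current j value.
Step 3: get_value(25) returns 25 + default. results = [25, 26]

The answer is [25, 26].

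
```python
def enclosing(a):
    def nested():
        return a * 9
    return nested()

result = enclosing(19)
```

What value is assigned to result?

Step 1: enclosing(19) binds parameter a = 19.
Step 2: nested() accesses a = 19 from enclosing scope.
Step 3: result = 19 * 9 = 171

The answer is 171.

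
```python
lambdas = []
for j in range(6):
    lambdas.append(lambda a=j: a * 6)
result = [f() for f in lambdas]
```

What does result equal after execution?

Step 1: Default arg a=j captures j at each iteration.
Step 2: lambdas[k] has a defaulting to k, returns k * 6.
Step 3: result = [0, 6, 12, 18, 24, 30]

The answer is [0, 6, 12, 18, 24, 30].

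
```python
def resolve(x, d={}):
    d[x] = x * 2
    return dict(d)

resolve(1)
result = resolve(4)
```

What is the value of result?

Step 1: Mutable default dict is shared across calls.
Step 2: First call adds 1: 2. Second call adds 4: 8.
Step 3: result = {1: 2, 4: 8}

The answer is {1: 2, 4: 8}.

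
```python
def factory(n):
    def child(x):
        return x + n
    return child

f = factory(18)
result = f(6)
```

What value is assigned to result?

Step 1: factory(18) creates a closure that captures n = 18.
Step 2: f(6) calls the closure with x = 6, returning 6 + 18 = 24.
Step 3: result = 24

The answer is 24.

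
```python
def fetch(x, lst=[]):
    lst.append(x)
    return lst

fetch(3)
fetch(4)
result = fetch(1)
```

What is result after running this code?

Step 1: Mutable default argument gotcha! The list [] is created once.
Step 2: Each call appends to the SAME list: [3], [3, 4], [3, 4, 1].
Step 3: result = [3, 4, 1]

The answer is [3, 4, 1].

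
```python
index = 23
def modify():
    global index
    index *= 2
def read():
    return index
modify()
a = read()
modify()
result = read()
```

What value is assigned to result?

Step 1: index = 23.
Step 2: First modify(): index = 23 * 2 = 46.
Step 3: Second modify(): index = 46 * 2 = 92.
Step 4: read() returns 92

The answer is 92.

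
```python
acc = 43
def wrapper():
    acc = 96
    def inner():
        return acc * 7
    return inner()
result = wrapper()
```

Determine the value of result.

Step 1: wrapper() shadows global acc with acc = 96.
Step 2: inner() finds acc = 96 in enclosing scope, computes 96 * 7 = 672.
Step 3: result = 672

The answer is 672.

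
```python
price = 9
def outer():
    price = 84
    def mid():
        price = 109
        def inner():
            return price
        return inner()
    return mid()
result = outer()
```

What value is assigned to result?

Step 1: Three levels of shadowing: global 9, outer 84, mid 109.
Step 2: inner() finds price = 109 in enclosing mid() scope.
Step 3: result = 109

The answer is 109.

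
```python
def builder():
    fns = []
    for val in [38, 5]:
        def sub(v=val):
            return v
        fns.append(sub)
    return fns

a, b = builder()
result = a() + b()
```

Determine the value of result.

Step 1: Default argument v=val captures val at each iteration.
Step 2: a() returns 38 (captured at first iteration), b() returns 5 (captured at second).
Step 3: result = 38 + 5 = 43

The answer is 43.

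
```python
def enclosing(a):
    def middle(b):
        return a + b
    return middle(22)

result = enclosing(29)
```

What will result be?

Step 1: enclosing(29) passes a = 29.
Step 2: middle(22) has b = 22, reads a = 29 from enclosing.
Step 3: result = 29 + 22 = 51

The answer is 51.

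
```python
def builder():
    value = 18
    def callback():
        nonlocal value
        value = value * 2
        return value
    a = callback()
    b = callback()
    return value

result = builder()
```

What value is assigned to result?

Step 1: value starts at 18.
Step 2: First callback(): value = 18 * 2 = 36.
Step 3: Second callback(): value = 36 * 2 = 72.
Step 4: result = 72

The answer is 72.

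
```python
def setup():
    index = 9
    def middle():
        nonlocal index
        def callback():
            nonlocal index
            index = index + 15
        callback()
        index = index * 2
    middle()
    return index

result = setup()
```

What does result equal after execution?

Step 1: index = 9.
Step 2: callback() adds 15: index = 9 + 15 = 24.
Step 3: middle() doubles: index = 24 * 2 = 48.
Step 4: result = 48

The answer is 48.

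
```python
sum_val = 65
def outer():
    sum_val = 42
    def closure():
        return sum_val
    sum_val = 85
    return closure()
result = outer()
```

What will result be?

Step 1: outer() sets sum_val = 42, then later sum_val = 85.
Step 2: closure() is called after sum_val is reassigned to 85. Closures capture variables by reference, not by value.
Step 3: result = 85

The answer is 85.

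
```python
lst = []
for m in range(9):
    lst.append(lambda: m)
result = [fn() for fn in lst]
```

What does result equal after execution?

Step 1: All 9 lambdas share the same variable m.
Step 2: After the loop, m = 8.
Step 3: Each call returns 8. result = [8, 8, 8, 8, 8, 8, 8, 8, 8]

The answer is [8, 8, 8, 8, 8, 8, 8, 8, 8].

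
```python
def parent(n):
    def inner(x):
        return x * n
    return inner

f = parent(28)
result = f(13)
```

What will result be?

Step 1: parent(28) creates a closure capturing n = 28.
Step 2: f(13) computes 13 * 28 = 364.
Step 3: result = 364

The answer is 364.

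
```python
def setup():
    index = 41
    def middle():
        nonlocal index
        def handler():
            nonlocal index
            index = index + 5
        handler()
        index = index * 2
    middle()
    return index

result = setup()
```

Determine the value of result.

Step 1: index = 41.
Step 2: handler() adds 5: index = 41 + 5 = 46.
Step 3: middle() doubles: index = 46 * 2 = 92.
Step 4: result = 92

The answer is 92.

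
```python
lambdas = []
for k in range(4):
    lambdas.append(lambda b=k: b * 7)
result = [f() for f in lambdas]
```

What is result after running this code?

Step 1: Default arg b=k captures k at each iteration.
Step 2: lambdas[k] has b defaulting to k, returns k * 7.
Step 3: result = [0, 7, 14, 21]

The answer is [0, 7, 14, 21].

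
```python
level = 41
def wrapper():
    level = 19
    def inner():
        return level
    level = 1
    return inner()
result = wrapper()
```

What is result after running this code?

Step 1: wrapper() sets level = 19, then later level = 1.
Step 2: inner() is called after level is reassigned to 1. Closures capture variables by reference, not by value.
Step 3: result = 1

The answer is 1.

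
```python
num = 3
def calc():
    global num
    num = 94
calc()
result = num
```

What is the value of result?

Step 1: num = 3 globally.
Step 2: calc() declares global num and sets it to 94.
Step 3: After calc(), global num = 94. result = 94

The answer is 94.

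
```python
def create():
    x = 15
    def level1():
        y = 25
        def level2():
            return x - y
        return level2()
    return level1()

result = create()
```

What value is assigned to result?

Step 1: x = 15 in create. y = 25 in level1.
Step 2: level2() reads x = 15 and y = 25 from enclosing scopes.
Step 3: result = 15 - 25 = -10

The answer is -10.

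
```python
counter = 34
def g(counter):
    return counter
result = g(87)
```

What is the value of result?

Step 1: Global counter = 34.
Step 2: g(87) takes parameter counter = 87, which shadows the global.
Step 3: result = 87

The answer is 87.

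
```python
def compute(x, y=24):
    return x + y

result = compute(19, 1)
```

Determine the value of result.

Step 1: compute(19, 1) overrides default y with 1.
Step 2: Returns 19 + 1 = 20.
Step 3: result = 20

The answer is 20.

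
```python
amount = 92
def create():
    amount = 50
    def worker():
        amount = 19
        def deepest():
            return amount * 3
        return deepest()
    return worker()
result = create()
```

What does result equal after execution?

Step 1: deepest() looks up amount through LEGB: not local, finds amount = 19 in enclosing worker().
Step 2: Returns 19 * 3 = 57.
Step 3: result = 57

The answer is 57.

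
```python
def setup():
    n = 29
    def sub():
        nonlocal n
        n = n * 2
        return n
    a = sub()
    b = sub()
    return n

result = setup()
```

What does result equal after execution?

Step 1: n starts at 29.
Step 2: First sub(): n = 29 * 2 = 58.
Step 3: Second sub(): n = 58 * 2 = 116.
Step 4: result = 116

The answer is 116.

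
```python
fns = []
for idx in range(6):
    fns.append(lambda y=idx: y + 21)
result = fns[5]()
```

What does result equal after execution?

Step 1: Default argument y=idx captures idx's value at definition time.
Step 2: fns[5] was defined when idx = 5, so y defaults to 5.
Step 3: result = 5 + 21 = 26 (default arg fixes the late binding issue)

The answer is 26.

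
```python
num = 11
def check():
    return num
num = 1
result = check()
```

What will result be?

Step 1: num is first set to 11, then reassigned to 1.
Step 2: check() is called after the reassignment, so it looks up the current global num = 1.
Step 3: result = 1

The answer is 1.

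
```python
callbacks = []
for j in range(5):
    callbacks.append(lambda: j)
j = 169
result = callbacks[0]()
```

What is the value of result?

Step 1: Lambdas capture the variable j by reference, not by value.
Step 2: After the loop, j is reassigned to 169.
Step 3: callbacks[0]() looks up the current j = 169. result = 169

The answer is 169.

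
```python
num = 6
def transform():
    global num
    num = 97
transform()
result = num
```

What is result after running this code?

Step 1: num = 6 globally.
Step 2: transform() declares global num and sets it to 97.
Step 3: After transform(), global num = 97. result = 97

The answer is 97.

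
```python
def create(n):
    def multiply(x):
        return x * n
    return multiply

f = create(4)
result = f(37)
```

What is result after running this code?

Step 1: create(4) returns multiply closure with n = 4.
Step 2: f(37) computes 37 * 4 = 148.
Step 3: result = 148

The answer is 148.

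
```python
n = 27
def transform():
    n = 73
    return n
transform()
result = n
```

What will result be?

Step 1: n = 27 globally.
Step 2: transform() creates a LOCAL n = 73 (no global keyword!).
Step 3: The global n is unchanged. result = 27

The answer is 27.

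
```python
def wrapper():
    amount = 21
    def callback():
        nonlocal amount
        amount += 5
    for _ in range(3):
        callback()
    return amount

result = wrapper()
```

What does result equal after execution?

Step 1: amount = 21.
Step 2: callback() is called 3 times in a loop, each adding 5 via nonlocal.
Step 3: amount = 21 + 5 * 3 = 36

The answer is 36.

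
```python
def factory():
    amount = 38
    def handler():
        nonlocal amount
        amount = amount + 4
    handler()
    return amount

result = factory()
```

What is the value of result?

Step 1: factory() sets amount = 38.
Step 2: handler() uses nonlocal to modify amount in factory's scope: amount = 38 + 4 = 42.
Step 3: factory() returns the modified amount = 42

The answer is 42.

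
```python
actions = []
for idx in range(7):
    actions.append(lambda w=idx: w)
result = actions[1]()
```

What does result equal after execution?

Step 1: Default argument w=idx captures idx's value at each iteration.
Step 2: actions[1] captured w = 1 when idx was 1.
Step 3: result = 1

The answer is 1.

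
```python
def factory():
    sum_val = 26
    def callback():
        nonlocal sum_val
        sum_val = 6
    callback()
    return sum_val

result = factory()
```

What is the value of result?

Step 1: factory() sets sum_val = 26.
Step 2: callback() uses nonlocal to reassign sum_val = 6.
Step 3: result = 6

The answer is 6.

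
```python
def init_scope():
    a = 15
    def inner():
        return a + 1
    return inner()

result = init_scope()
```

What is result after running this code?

Step 1: init_scope() defines a = 15.
Step 2: inner() reads a = 15 from enclosing scope, returns 15 + 1 = 16.
Step 3: result = 16

The answer is 16.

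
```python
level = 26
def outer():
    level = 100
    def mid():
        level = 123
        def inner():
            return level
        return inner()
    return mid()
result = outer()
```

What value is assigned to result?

Step 1: Three levels of shadowing: global 26, outer 100, mid 123.
Step 2: inner() finds level = 123 in enclosing mid() scope.
Step 3: result = 123

The answer is 123.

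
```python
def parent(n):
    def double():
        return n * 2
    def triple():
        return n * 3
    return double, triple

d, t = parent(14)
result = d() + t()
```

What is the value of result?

Step 1: Both closures capture the same n = 14.
Step 2: d() = 14 * 2 = 28, t() = 14 * 3 = 42.
Step 3: result = 28 + 42 = 70

The answer is 70.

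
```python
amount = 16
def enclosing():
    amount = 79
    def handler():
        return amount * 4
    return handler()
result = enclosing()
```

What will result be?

Step 1: enclosing() shadows global amount with amount = 79.
Step 2: handler() finds amount = 79 in enclosing scope, computes 79 * 4 = 316.
Step 3: result = 316

The answer is 316.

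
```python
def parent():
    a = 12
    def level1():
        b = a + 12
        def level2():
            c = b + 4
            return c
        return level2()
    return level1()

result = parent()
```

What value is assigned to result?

Step 1: a = 12. b = a + 12 = 24.
Step 2: c = b + 4 = 24 + 4 = 28.
Step 3: result = 28

The answer is 28.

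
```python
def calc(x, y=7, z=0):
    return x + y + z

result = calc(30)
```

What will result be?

Step 1: calc(30) uses defaults y = 7, z = 0.
Step 2: Returns 30 + 7 + 0 = 37.
Step 3: result = 37

The answer is 37.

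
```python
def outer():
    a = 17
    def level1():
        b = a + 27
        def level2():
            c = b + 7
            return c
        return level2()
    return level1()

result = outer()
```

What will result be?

Step 1: a = 17. b = a + 27 = 44.
Step 2: c = b + 7 = 44 + 7 = 51.
Step 3: result = 51

The answer is 51.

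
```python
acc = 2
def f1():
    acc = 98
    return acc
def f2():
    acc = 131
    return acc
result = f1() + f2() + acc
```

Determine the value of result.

Step 1: Each function shadows global acc with its own local.
Step 2: f1() returns 98, f2() returns 131.
Step 3: Global acc = 2 is unchanged. result = 98 + 131 + 2 = 231

The answer is 231.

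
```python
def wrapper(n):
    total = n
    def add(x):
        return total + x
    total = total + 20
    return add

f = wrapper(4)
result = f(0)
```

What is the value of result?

Step 1: wrapper(4) sets total = 4, then total = 4 + 20 = 24.
Step 2: Closures capture by reference, so add sees total = 24.
Step 3: f(0) returns 24 + 0 = 24

The answer is 24.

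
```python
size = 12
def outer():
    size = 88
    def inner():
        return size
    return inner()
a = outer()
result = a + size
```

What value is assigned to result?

Step 1: outer() has local size = 88. inner() reads from enclosing.
Step 2: outer() returns 88. Global size = 12 unchanged.
Step 3: result = 88 + 12 = 100

The answer is 100.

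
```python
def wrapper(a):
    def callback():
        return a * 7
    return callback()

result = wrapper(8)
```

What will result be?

Step 1: wrapper(8) binds parameter a = 8.
Step 2: callback() accesses a = 8 from enclosing scope.
Step 3: result = 8 * 7 = 56

The answer is 56.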